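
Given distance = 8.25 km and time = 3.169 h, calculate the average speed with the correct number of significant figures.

average speed = 8.25 km ÷ 3.169 h = 2.60334490376… km/h.
8.25 has 3 significant figures; 3.169 has 4.
Division/multiplication keeps the fewest: 3 significant figures.
Rounded: 2.60 km/h.

2.60 km/h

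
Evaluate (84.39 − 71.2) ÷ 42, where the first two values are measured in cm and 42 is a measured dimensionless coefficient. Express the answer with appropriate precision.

84.39 cm − 71.2 cm = 13.19 cm; the difference is limited to 1 decimal place (3 s.f.).
Carrying full precision, 13.19 ÷ 42 = 0.314047619048… cm; 42 has 2 s.f., so the result keeps min(3, 2) = 2 s.f.
Rounded to 2 significant figures: 0.31 cm.

0.31 cm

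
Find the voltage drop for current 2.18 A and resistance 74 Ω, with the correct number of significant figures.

1.6 × 10^2 V

voltage drop = 2.18 A × 74 Ω = 161.32 V.
2.18 has 3 significant figures; 74 has 2.
Division/multiplication keeps the fewest: 2 significant figures.
Rounded: 1.6 × 10^2 V.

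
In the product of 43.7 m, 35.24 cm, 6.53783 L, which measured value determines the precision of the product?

43.7 m

43.7 m → 3 s.f.; 35.24 cm → 4 s.f.; 6.53783 L → 6 s.f.
The fewest is 3 significant figures, from 43.7 m.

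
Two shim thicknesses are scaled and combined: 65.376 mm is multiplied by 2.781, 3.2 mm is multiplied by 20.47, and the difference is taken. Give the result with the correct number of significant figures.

1.16 × 10^2 mm

65.376 × 2.781 = 181.810656 → 181.8 mm (4 s.f., last digit at the 10^-1 place).
3.2 × 20.47 = 65.504 → 66 mm (2 s.f., last digit at the 10^0 place).
Difference: 116.306656 mm; keep the coarser place, 10^0.
Result: 1.16 × 10^2 mm.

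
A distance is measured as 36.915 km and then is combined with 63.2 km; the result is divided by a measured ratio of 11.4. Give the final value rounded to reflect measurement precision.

8.78 km

36.915 km + 63.2 km = 100.115 km; the sum is limited to 1 decimal place (4 s.f.).
Carrying full precision, 100.115 ÷ 11.4 = 8.78201754386… km; 11.4 has 3 s.f., so the result keeps min(4, 3) = 3 s.f.
Rounded to 3 significant figures: 8.78 km.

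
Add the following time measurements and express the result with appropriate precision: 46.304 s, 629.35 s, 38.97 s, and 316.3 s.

1030.9 s

46.304 s + 629.35 s + 38.97 s + 316.3 s = 1030.924 s.
Addition/subtraction keeps the fewest decimal places: 46.304 → 3 decimal places, 629.35 → 2 decimal places, 38.97 → 2 decimal places, 316.3 → 1 decimal place; limit is 1.
Rounded to 1 decimal place: 1030.9 s.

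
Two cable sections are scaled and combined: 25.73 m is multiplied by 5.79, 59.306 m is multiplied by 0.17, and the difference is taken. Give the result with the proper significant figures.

25.73 × 5.79 = 148.9767 → 149 m (3 s.f., last digit at the 10^0 place).
59.306 × 0.17 = 10.08202 → 10. m (2 s.f., last digit at the 10^0 place).
Difference: 138.89468 m; keep the coarser place, 10^0.
Result: 139 m.

139 m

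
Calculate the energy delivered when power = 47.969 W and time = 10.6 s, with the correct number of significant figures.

energy delivered = 47.969 W × 10.6 s = 508.4714 J.
47.969 has 5 significant figures; 10.6 has 3.
Division/multiplication keeps the fewest: 3 significant figures.
Rounded: 508 J.

508 J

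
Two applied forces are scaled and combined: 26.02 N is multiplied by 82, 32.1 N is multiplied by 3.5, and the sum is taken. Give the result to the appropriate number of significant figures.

2.2 × 10^3 N

26.02 × 82 = 2133.64 → 2.1 × 10^3 N (2 s.f., last digit at the 10^2 place).
32.1 × 3.5 = 112.35 → 1.1 × 10^2 N (2 s.f., last digit at the 10^1 place).
Sum: 2245.99 N; keep the coarser place, 10^2.
Result: 2.2 × 10^3 N.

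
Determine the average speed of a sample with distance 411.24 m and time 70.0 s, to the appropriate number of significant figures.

average speed = 411.24 m ÷ 70.0 s = 5.87485714286… m/s.
411.24 has 5 significant figures; 70.0 has 3.
Division/multiplication keeps the fewest: 3 significant figures.
Rounded: 5.87 m/s.

5.87 m/s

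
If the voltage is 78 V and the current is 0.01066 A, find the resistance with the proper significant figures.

7.3 × 10³ Ω

resistance = 78 V ÷ 0.01066 A = 7317.07317073… Ω.
78 has 2 significant figures; 0.01066 has 4.
Division/multiplication keeps the fewest: 2 significant figures.
Rounded: 7.3 × 10³ Ω.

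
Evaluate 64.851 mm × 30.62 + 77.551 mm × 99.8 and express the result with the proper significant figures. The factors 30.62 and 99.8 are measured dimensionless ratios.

64.851 × 30.62 = 1985.73762 → 1986 mm (4 s.f., last digit at the 10^0 place).
77.551 × 99.8 = 7739.5898 → 7.74 × 10³ mm (3 s.f., last digit at the 10^1 place).
Sum: 9725.32742 mm; keep the coarser place, 10^1.
Result: 9.73 × 10³ mm.

9.73 × 10³ mm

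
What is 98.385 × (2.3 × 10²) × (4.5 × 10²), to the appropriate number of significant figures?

98.385 × (2.3 × 10²) × (4.5 × 10²) = 10182847.5
Multiplication/division keeps the fewest significant figures: 98.385 → 5 s.f., 2.3 × 10² → 2 s.f., 4.5 × 10² → 2 s.f.; limit is 2.
Rounded to 2 significant figures: 1.0 × 10⁷.

1.0 × 10⁷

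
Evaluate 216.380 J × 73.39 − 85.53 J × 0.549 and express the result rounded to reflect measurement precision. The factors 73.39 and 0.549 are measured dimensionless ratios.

1.583 × 10^4 J

216.380 × 73.39 = 15880.1282 → 1.588 × 10^4 J (4 s.f., last digit at the 10^1 place).
85.53 × 0.549 = 46.95597 → 47.0 J (3 s.f., last digit at the 10^-1 place).
Difference: 15833.17223 J; keep the coarser place, 10^1.
Result: 1.583 × 10^4 J.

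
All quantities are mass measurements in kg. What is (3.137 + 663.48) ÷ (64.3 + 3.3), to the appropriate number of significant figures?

3.137 + 663.48 = 666.617, limited to 2 d.p. → 5 s.f.; 64.3 + 3.3 = 67.6, limited to 1 d.p. → 3 s.f.
Carrying full precision, 666.617 ÷ 67.6 = 9.86119822485…; keep min(5, 3) = 3 s.f.
Rounded to 3 significant figures: 9.86.

9.86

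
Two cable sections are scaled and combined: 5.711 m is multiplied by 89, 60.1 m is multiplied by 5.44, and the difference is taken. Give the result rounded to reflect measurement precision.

5.711 × 89 = 508.279 → 5.1 × 10² m (2 s.f., last digit at the 10^1 place).
60.1 × 5.44 = 326.944 → 327 m (3 s.f., last digit at the 10^0 place).
Difference: 181.335 m; keep the coarser place, 10^1.
Result: 1.8 × 10² m.

1.8 × 10² m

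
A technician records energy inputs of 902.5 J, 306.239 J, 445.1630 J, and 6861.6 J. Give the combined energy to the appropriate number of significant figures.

8515.5 J

902.5 J + 306.239 J + 445.1630 J + 6861.6 J = 8515.5020 J.
Addition/subtraction keeps the fewest decimal places: 902.5 → 1 decimal place, 306.239 → 3 decimal places, 445.1630 → 4 decimal places, 6861.6 → 1 decimal place; limit is 1.
Rounded to 1 decimal place: 8515.5 J.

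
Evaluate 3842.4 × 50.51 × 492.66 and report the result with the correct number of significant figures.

9.562 × 10⁷

3842.4 × 50.51 × 492.66 = 95615267.5598…
Multiplication/division keeps the fewest significant figures: 3842.4 → 5 s.f., 50.51 → 4 s.f., 492.66 → 5 s.f.; limit is 4.
Rounded to 4 significant figures: 9.562 × 10⁷.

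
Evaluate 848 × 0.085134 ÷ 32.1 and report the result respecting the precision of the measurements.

848 × 0.085134 ÷ 32.1 = 2.24902280374…
Multiplication/division keeps the fewest significant figures: 848 → 3 s.f., 0.085134 → 5 s.f., 32.1 → 3 s.f.; limit is 3.
Rounded to 3 significant figures: 2.25.

2.25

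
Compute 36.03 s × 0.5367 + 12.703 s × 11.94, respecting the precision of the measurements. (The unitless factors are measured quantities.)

36.03 × 0.5367 = 19.337301 → 19.34 s (4 s.f., last digit at the 10^-2 place).
12.703 × 11.94 = 151.67382 → 151.7 s (4 s.f., last digit at the 10^-1 place).
Sum: 171.011121 s; keep the coarser place, 10^-1.
Result: 171.0 s.

171.0 s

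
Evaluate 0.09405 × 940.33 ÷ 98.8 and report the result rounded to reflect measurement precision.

0.09405 × 940.33 ÷ 98.8 = 0.895121826923…
Multiplication/division keeps the fewest significant figures: 0.09405 → 4 s.f., 940.33 → 5 s.f., 98.8 → 3 s.f.; limit is 3.
Rounded to 3 significant figures: 0.895.

0.895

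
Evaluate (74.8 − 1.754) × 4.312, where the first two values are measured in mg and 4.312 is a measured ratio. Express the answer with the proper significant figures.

315 mg

74.8 mg − 1.754 mg = 73.046 mg; the difference is limited to 1 decimal place (3 s.f.).
Carrying full precision, 73.046 × 4.312 = 314.974352 mg; 4.312 has 4 s.f., so the result keeps min(3, 4) = 3 s.f.
Rounded to 3 significant figures: 315 mg.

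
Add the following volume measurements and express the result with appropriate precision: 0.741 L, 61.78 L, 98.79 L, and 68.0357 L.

0.741 L + 61.78 L + 98.79 L + 68.0357 L = 229.3467 L.
Addition/subtraction keeps the fewest decimal places: 0.741 → 3 decimal places, 61.78 → 2 decimal places, 98.79 → 2 decimal places, 68.0357 → 4 decimal places; limit is 2.
Rounded to 2 decimal places: 229.35 L.

229.35 L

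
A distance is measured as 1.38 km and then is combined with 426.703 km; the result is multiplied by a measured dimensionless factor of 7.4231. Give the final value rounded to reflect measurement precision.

1.38 km + 426.703 km = 428.083 km; the sum is limited to 2 decimal places (5 s.f.).
Carrying full precision, 428.083 × 7.4231 = 3177.7029173 km; 7.4231 has 5 s.f., so the result keeps min(5, 5) = 5 s.f.
Rounded to 5 significant figures: 3177.7 km.

3177.7 km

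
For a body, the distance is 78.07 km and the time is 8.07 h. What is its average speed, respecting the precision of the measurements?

average speed = 78.07 km ÷ 8.07 h = 9.6741016109… km/h.
78.07 has 4 significant figures; 8.07 has 3.
Division/multiplication keeps the fewest: 3 significant figures.
Rounded: 9.67 km/h.

9.67 km/h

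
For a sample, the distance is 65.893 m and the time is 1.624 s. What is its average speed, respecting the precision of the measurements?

40.57 m/s

average speed = 65.893 m ÷ 1.624 s = 40.5745073892… m/s.
65.893 has 5 significant figures; 1.624 has 4.
Division/multiplication keeps the fewest: 4 significant figures.
Rounded: 40.57 m/s.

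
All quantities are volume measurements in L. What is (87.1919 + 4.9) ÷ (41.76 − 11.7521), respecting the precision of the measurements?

87.1919 + 4.9 = 92.0919, limited to 1 d.p. → 3 s.f.; 41.76 − 11.7521 = 30.0079, limited to 2 d.p. → 4 s.f.
Carrying full precision, 92.0919 ÷ 30.0079 = 3.06892185058…; keep min(3, 4) = 3 s.f.
Rounded to 3 significant figures: 3.07.

3.07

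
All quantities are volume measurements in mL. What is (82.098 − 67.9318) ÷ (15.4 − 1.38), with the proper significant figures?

82.098 − 67.9318 = 14.1662, limited to 3 d.p. → 5 s.f.; 15.4 − 1.38 = 14.02, limited to 1 d.p. → 3 s.f.
Carrying full precision, 14.1662 ÷ 14.02 = 1.01042796006…; keep min(5, 3) = 3 s.f.
Rounded to 3 significant figures: 1.01.

1.01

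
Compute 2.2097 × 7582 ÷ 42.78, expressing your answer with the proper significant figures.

391.6

2.2097 × 7582 ÷ 42.78 = 391.630327256…
Multiplication/division keeps the fewest significant figures: 2.2097 → 5 s.f., 7582 → 4 s.f., 42.78 → 4 s.f.; limit is 4.
Rounded to 4 significant figures: 391.6.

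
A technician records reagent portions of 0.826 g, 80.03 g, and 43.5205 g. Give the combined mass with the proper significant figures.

124.38 g

0.826 g + 80.03 g + 43.5205 g = 124.3765 g.
Addition/subtraction keeps the fewest decimal places: 0.826 → 3 decimal places, 80.03 → 2 decimal places, 43.5205 → 4 decimal places; limit is 2.
Rounded to 2 decimal places: 124.38 g.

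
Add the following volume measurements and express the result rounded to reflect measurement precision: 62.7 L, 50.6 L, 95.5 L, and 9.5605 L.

62.7 L + 50.6 L + 95.5 L + 9.5605 L = 218.3605 L.
Addition/subtraction keeps the fewest decimal places: 62.7 → 1 decimal place, 50.6 → 1 decimal place, 95.5 → 1 decimal place, 9.5605 → 4 decimal places; limit is 1.
Rounded to 1 decimal place: 218.4 L.

218.4 L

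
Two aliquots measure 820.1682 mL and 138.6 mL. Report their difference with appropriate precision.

681.6 mL

820.1682 mL − 138.6 mL = 681.5682 mL.
Addition/subtraction keeps the fewest decimal places: 820.1682 → 4 decimal places, 138.6 → 1 decimal place; limit is 1.
Rounded to 1 decimal place: 681.6 mL.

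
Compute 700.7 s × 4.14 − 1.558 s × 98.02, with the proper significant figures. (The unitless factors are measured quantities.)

2.75 × 10³ s

700.7 × 4.14 = 2900.898 → 2.90 × 10³ s (3 s.f., last digit at the 10^1 place).
1.558 × 98.02 = 152.71516 → 152.7 s (4 s.f., last digit at the 10^-1 place).
Difference: 2748.18284 s; keep the coarser place, 10^1.
Result: 2.75 × 10³ s.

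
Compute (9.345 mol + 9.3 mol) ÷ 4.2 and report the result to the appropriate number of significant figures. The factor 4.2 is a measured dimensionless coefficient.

9.345 mol + 9.3 mol = 18.645 mol; the sum is limited to 1 decimal place (3 s.f.).
Carrying full precision, 18.645 ÷ 4.2 = 4.43928571429… mol; 4.2 has 2 s.f., so the result keeps min(3, 2) = 2 s.f.
Rounded to 2 significant figures: 4.4 mol.

4.4 mol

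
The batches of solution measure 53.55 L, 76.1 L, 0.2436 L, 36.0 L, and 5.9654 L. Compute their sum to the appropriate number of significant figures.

171.9 L

53.55 L + 76.1 L + 0.2436 L + 36.0 L + 5.9654 L = 171.8590 L.
Addition/subtraction keeps the fewest decimal places: 53.55 → 2 decimal places, 76.1 → 1 decimal place, 0.2436 → 4 decimal places, 36.0 → 1 decimal place, 5.9654 → 4 decimal places; limit is 1.
Rounded to 1 decimal place: 171.9 L.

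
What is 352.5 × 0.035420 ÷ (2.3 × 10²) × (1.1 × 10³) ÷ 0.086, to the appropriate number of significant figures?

6.9 × 10²

352.5 × 0.035420 ÷ (2.3 × 10²) × (1.1 × 10³) ÷ 0.086 = 694.343023256…
Multiplication/division keeps the fewest significant figures: 352.5 → 4 s.f., 0.035420 → 5 s.f., 2.3 × 10² → 2 s.f., 1.1 × 10³ → 2 s.f., 0.086 → 2 s.f.; limit is 2.
Rounded to 2 significant figures: 6.9 × 10².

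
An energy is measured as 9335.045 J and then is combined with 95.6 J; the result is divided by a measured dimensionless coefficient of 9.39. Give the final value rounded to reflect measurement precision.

9335.045 J + 95.6 J = 9430.645 J; the sum is limited to 1 decimal place (5 s.f.).
Carrying full precision, 9430.645 ÷ 9.39 = 1004.328541… J; 9.39 has 3 s.f., so the result keeps min(5, 3) = 3 s.f.
Rounded to 3 significant figures: 1.00 × 10^3 J.

1.00 × 10^3 J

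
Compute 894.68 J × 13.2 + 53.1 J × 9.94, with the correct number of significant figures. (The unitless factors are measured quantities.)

1.23 × 10⁴ J

894.68 × 13.2 = 11809.776 → 1.18 × 10⁴ J (3 s.f., last digit at the 10^2 place).
53.1 × 9.94 = 527.814 → 528 J (3 s.f., last digit at the 10^0 place).
Sum: 12337.59 J; keep the coarser place, 10^2.
Result: 1.23 × 10⁴ J.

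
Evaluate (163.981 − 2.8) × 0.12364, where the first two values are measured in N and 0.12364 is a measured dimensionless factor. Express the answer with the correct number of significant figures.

163.981 N − 2.8 N = 161.181 N; the difference is limited to 1 decimal place (4 s.f.).
Carrying full precision, 161.181 × 0.12364 = 19.92841884 N; 0.12364 has 5 s.f., so the result keeps min(4, 5) = 4 s.f.
Rounded to 4 significant figures: 19.93 N.

19.93 N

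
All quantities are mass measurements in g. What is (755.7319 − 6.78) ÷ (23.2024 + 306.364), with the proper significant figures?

2.2725

755.7319 − 6.78 = 748.9519, limited to 2 d.p. → 5 s.f.; 23.2024 + 306.364 = 329.5664, limited to 3 d.p. → 6 s.f.
Carrying full precision, 748.9519 ÷ 329.5664 = 2.27253718826…; keep min(5, 6) = 5 s.f.
Rounded to 5 significant figures: 2.2725.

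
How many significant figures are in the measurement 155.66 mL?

155.66: every digit is nonzero and significant.

5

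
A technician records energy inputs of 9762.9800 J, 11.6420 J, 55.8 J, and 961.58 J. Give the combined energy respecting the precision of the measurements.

10792.0 J

9762.9800 J + 11.6420 J + 55.8 J + 961.58 J = 10792.0020 J.
Addition/subtraction keeps the fewest decimal places: 9762.9800 → 4 decimal places, 11.6420 → 4 decimal places, 55.8 → 1 decimal place, 961.58 → 2 decimal places; limit is 1.
Rounded to 1 decimal place: 10792.0 J.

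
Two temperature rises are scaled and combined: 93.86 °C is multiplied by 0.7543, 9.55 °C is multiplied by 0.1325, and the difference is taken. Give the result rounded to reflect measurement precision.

69.53 °C

93.86 × 0.7543 = 70.798598 → 70.80 °C (4 s.f., last digit at the 10^-2 place).
9.55 × 0.1325 = 1.265375 → 1.27 °C (3 s.f., last digit at the 10^-2 place).
Difference: 69.533223 °C; keep the coarser place, 10^-2.
Result: 69.53 °C.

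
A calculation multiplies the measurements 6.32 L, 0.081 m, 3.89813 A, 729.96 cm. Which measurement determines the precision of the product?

0.081 m

6.32 L → 3 s.f.; 0.081 m → 2 s.f.; 3.89813 A → 6 s.f.; 729.96 cm → 5 s.f.
The fewest is 2 significant figures, from 0.081 m.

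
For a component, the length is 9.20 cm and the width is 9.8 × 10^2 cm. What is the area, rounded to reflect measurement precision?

area = 9.20 cm × 9.8 × 10^2 cm = 9016 cm².
9.20 has 3 significant figures; 9.8 × 10^2 has 2.
Division/multiplication keeps the fewest: 2 significant figures.
Rounded: 9.0 × 10^3 cm².

9.0 × 10^3 cm²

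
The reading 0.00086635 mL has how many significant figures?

5

0.00086635: leading zeros are not significant.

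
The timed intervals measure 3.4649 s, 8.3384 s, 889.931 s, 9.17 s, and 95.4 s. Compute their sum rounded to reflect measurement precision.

3.4649 s + 8.3384 s + 889.931 s + 9.17 s + 95.4 s = 1006.3043 s.
Addition/subtraction keeps the fewest decimal places: 3.4649 → 4 decimal places, 8.3384 → 4 decimal places, 889.931 → 3 decimal places, 9.17 → 2 decimal places, 95.4 → 1 decimal place; limit is 1.
Rounded to 1 decimal place: 1006.3 s.

1006.3 s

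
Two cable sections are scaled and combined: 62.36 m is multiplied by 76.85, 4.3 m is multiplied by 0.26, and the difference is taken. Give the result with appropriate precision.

62.36 × 76.85 = 4792.366 → 4792 m (4 s.f., last digit at the 10^0 place).
4.3 × 0.26 = 1.118 → 1.1 m (2 s.f., last digit at the 10^-1 place).
Difference: 4791.248 m; keep the coarser place, 10^0.
Result: 4791 m.

4791 m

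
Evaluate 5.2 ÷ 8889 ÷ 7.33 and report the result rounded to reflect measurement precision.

5.2 ÷ 8889 ÷ 7.33 = 0.0000798080064927…
Multiplication/division keeps the fewest significant figures: 5.2 → 2 s.f., 8889 → 4 s.f., 7.33 → 3 s.f.; limit is 2.
Rounded to 2 significant figures: 8.0 × 10^-5.

8.0 × 10^-5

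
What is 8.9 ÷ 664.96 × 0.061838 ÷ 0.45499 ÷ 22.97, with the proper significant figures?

7.9 × 10⁻⁵

8.9 ÷ 664.96 × 0.061838 ÷ 0.45499 ÷ 22.97 = 0.0000791930506833…
Multiplication/division keeps the fewest significant figures: 8.9 → 2 s.f., 664.96 → 5 s.f., 0.061838 → 5 s.f., 0.45499 → 5 s.f., 22.97 → 4 s.f.; limit is 2.
Rounded to 2 significant figures: 7.9 × 10⁻⁵.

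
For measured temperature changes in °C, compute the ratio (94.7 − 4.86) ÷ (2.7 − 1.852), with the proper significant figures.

1 × 10²

94.7 − 4.86 = 89.84, limited to 1 d.p. → 3 s.f.; 2.7 − 1.852 = 0.848, limited to 1 d.p. → 1 s.f.
Carrying full precision, 89.84 ÷ 0.848 = 105.943396226…; keep min(3, 1) = 1 s.f.
Rounded to 1 significant figure: 1 × 10².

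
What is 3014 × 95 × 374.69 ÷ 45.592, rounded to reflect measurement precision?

3014 × 95 × 374.69 ÷ 45.592 = 2353153.79233…
Multiplication/division keeps the fewest significant figures: 3014 → 4 s.f., 95 → 2 s.f., 374.69 → 5 s.f., 45.592 → 5 s.f.; limit is 2.
Rounded to 2 significant figures: 2.4 × 10^6.

2.4 × 10^6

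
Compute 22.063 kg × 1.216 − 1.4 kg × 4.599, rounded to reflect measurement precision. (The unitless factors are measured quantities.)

20.4 kg

22.063 × 1.216 = 26.828608 → 26.83 kg (4 s.f., last digit at the 10^-2 place).
1.4 × 4.599 = 6.4386 → 6.4 kg (2 s.f., last digit at the 10^-1 place).
Difference: 20.390008 kg; keep the coarser place, 10^-1.
Result: 20.4 kg.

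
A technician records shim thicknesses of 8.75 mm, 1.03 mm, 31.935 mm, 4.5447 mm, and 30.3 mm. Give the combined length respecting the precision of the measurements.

76.6 mm

8.75 mm + 1.03 mm + 31.935 mm + 4.5447 mm + 30.3 mm = 76.5597 mm.
Addition/subtraction keeps the fewest decimal places: 8.75 → 2 decimal places, 1.03 → 2 decimal places, 31.935 → 3 decimal places, 4.5447 → 4 decimal places, 30.3 → 1 decimal place; limit is 1.
Rounded to 1 decimal place: 76.6 mm.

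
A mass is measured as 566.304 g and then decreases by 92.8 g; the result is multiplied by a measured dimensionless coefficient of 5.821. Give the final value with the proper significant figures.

2756 g

566.304 g − 92.8 g = 473.504 g; the difference is limited to 1 decimal place (4 s.f.).
Carrying full precision, 473.504 × 5.821 = 2756.266784 g; 5.821 has 4 s.f., so the result keeps min(4, 4) = 4 s.f.
Rounded to 4 significant figures: 2756 g.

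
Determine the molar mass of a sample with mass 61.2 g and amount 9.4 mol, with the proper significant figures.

molar mass = 61.2 g ÷ 9.4 mol = 6.51063829787… g/mol.
61.2 has 3 significant figures; 9.4 has 2.
Division/multiplication keeps the fewest: 2 significant figures.
Rounded: 6.5 g/mol.

6.5 g/mol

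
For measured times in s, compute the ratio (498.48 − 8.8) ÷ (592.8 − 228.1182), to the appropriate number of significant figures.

1.343

498.48 − 8.8 = 489.68, limited to 1 d.p. → 4 s.f.; 592.8 − 228.1182 = 364.6818, limited to 1 d.p. → 4 s.f.
Carrying full precision, 489.68 ÷ 364.6818 = 1.34275963319…; keep min(4, 4) = 4 s.f.
Rounded to 4 significant figures: 1.343.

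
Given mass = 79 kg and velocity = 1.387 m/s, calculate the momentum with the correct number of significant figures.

1.1 × 10² kg·m/s

momentum = 79 kg × 1.387 m/s = 109.573 kg·m/s.
79 has 2 significant figures; 1.387 has 4.
Division/multiplication keeps the fewest: 2 significant figures.
Rounded: 1.1 × 10² kg·m/s.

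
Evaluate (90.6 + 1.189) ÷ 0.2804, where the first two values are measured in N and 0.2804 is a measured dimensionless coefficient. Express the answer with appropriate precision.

3.27 × 10^2 N

90.6 N + 1.189 N = 91.789 N; the sum is limited to 1 decimal place (3 s.f.).
Carrying full precision, 91.789 ÷ 0.2804 = 327.35021398… N; 0.2804 has 4 s.f., so the result keeps min(3, 4) = 3 s.f.
Rounded to 3 significant figures: 3.27 × 10^2 N.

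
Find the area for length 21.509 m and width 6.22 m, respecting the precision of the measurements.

134 m²

area = 21.509 m × 6.22 m = 133.78598 m².
21.509 has 5 significant figures; 6.22 has 3.
Division/multiplication keeps the fewest: 3 significant figures.
Rounded: 134 m².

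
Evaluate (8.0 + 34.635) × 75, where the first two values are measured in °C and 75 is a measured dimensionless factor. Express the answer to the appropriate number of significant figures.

3.2 × 10³ °C

8.0 °C + 34.635 °C = 42.635 °C; the sum is limited to 1 decimal place (3 s.f.).
Carrying full precision, 42.635 × 75 = 3197.625 °C; 75 has 2 s.f., so the result keeps min(3, 2) = 2 s.f.
Rounded to 2 significant figures: 3.2 × 10³ °C.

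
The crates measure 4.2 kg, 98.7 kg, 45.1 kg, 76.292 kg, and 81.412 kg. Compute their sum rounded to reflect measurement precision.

4.2 kg + 98.7 kg + 45.1 kg + 76.292 kg + 81.412 kg = 305.704 kg.
Addition/subtraction keeps the fewest decimal places: 4.2 → 1 decimal place, 98.7 → 1 decimal place, 45.1 → 1 decimal place, 76.292 → 3 decimal places, 81.412 → 3 decimal places; limit is 1.
Rounded to 1 decimal place: 305.7 kg.

305.7 kg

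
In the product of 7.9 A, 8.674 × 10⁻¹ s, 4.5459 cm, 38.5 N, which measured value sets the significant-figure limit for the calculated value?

7.9 A

7.9 A → 2 s.f.; 8.674 × 10⁻¹ s → 4 s.f.; 4.5459 cm → 5 s.f.; 38.5 N → 3 s.f.
The fewest is 2 significant figures, from 7.9 A.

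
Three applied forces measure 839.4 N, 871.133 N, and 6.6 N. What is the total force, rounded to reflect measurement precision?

839.4 N + 871.133 N + 6.6 N = 1717.133 N.
Addition/subtraction keeps the fewest decimal places: 839.4 → 1 decimal place, 871.133 → 3 decimal places, 6.6 → 1 decimal place; limit is 1.
Rounded to 1 decimal place: 1717.1 N.

1717.1 N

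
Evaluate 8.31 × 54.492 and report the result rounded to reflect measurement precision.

453

8.31 × 54.492 = 452.82852
Multiplication/division keeps the fewest significant figures: 8.31 → 3 s.f., 54.492 → 5 s.f.; limit is 3.
Rounded to 3 significant figures: 453.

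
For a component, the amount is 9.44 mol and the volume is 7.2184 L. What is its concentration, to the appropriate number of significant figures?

1.31 mol/L

concentration = 9.44 mol ÷ 7.2184 L = 1.30776903469… mol/L.
9.44 has 3 significant figures; 7.2184 has 5.
Division/multiplication keeps the fewest: 3 significant figures.
Rounded: 1.31 mol/L.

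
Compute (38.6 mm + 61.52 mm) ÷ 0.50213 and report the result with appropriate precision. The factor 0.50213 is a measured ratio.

38.6 mm + 61.52 mm = 100.12 mm; the sum is limited to 1 decimal place (4 s.f.).
Carrying full precision, 100.12 ÷ 0.50213 = 199.390596061… mm; 0.50213 has 5 s.f., so the result keeps min(4, 5) = 4 s.f.
Rounded to 4 significant figures: 199.4 mm.

199.4 mm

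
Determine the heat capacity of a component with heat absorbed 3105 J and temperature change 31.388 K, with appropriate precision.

98.92 J/K

heat capacity = 3105 J ÷ 31.388 K = 98.923155346… J/K.
3105 has 4 significant figures; 31.388 has 5.
Division/multiplication keeps the fewest: 4 significant figures.
Rounded: 98.92 J/K.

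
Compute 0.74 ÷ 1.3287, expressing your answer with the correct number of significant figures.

0.74 ÷ 1.3287 = 0.556935350342…
Multiplication/division keeps the fewest significant figures: 0.74 → 2 s.f., 1.3287 → 5 s.f.; limit is 2.
Rounded to 2 significant figures: 5.6 × 10⁻¹.

5.6 × 10⁻¹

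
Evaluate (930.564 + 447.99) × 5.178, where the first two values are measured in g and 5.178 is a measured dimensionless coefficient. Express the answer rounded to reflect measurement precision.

7138 g

930.564 g + 447.99 g = 1378.554 g; the sum is limited to 2 decimal places (6 s.f.).
Carrying full precision, 1378.554 × 5.178 = 7138.152612 g; 5.178 has 4 s.f., so the result keeps min(6, 4) = 4 s.f.
Rounded to 4 significant figures: 7138 g.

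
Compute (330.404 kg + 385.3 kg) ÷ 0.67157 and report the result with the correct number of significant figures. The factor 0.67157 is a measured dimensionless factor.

330.404 kg + 385.3 kg = 715.704 kg; the sum is limited to 1 decimal place (4 s.f.).
Carrying full precision, 715.704 ÷ 0.67157 = 1065.71764671… kg; 0.67157 has 5 s.f., so the result keeps min(4, 5) = 4 s.f.
Rounded to 4 significant figures: 1066 kg.

1066 kg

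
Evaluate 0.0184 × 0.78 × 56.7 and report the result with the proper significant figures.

0.0184 × 0.78 × 56.7 = 0.8137584
Multiplication/division keeps the fewest significant figures: 0.0184 → 3 s.f., 0.78 → 2 s.f., 56.7 → 3 s.f.; limit is 2.
Rounded to 2 significant figures: 0.81.

0.81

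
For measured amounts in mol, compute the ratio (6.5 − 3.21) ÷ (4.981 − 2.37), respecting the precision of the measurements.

1.3

6.5 − 3.21 = 3.29, limited to 1 d.p. → 2 s.f.; 4.981 − 2.37 = 2.611, limited to 2 d.p. → 3 s.f.
Carrying full precision, 3.29 ÷ 2.611 = 1.2600536193…; keep min(2, 3) = 2 s.f.
Rounded to 2 significant figures: 1.3.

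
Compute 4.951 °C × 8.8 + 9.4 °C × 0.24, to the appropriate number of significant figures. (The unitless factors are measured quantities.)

46 °C

4.951 × 8.8 = 43.5688 → 44 °C (2 s.f., last digit at the 10^0 place).
9.4 × 0.24 = 2.256 → 2.3 °C (2 s.f., last digit at the 10^-1 place).
Sum: 45.8248 °C; keep the coarser place, 10^0.
Result: 46 °C.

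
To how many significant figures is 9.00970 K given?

9.00970: trailing zeros after a decimal point are significant; zeros between nonzero digits are significant.

6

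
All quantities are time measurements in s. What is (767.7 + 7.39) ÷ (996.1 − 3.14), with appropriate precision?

0.7806

767.7 + 7.39 = 775.09, limited to 1 d.p. → 4 s.f.; 996.1 − 3.14 = 992.96, limited to 1 d.p. → 4 s.f.
Carrying full precision, 775.09 ÷ 992.96 = 0.780585320657…; keep min(4, 4) = 4 s.f.
Rounded to 4 significant figures: 0.7806.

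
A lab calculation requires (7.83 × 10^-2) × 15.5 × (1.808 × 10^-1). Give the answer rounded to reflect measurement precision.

(7.83 × 10^-2) × 15.5 × (1.808 × 10^-1) = 0.21942792
Multiplication/division keeps the fewest significant figures: 7.83 × 10^-2 → 3 s.f., 15.5 → 3 s.f., 1.808 × 10^-1 → 4 s.f.; limit is 3.
Rounded to 3 significant figures: 0.219.

0.219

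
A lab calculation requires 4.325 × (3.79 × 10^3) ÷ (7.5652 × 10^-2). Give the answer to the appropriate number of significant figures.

4.325 × (3.79 × 10^3) ÷ (7.5652 × 10^-2) = 216673.05557…
Multiplication/division keeps the fewest significant figures: 4.325 → 4 s.f., 3.79 × 10^3 → 3 s.f., 7.5652 × 10^-2 → 5 s.f.; limit is 3.
Rounded to 3 significant figures: 2.17 × 10^5.

2.17 × 10^5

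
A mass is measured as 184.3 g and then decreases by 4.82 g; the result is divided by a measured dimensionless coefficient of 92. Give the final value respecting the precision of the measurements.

2.0 g

184.3 g − 4.82 g = 179.48 g; the difference is limited to 1 decimal place (4 s.f.).
Carrying full precision, 179.48 ÷ 92 = 1.95086956522… g; 92 has 2 s.f., so the result keeps min(4, 2) = 2 s.f.
Rounded to 2 significant figures: 2.0 g.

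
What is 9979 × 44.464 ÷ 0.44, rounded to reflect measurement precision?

1.0 × 10⁶

9979 × 44.464 ÷ 0.44 = 1008423.30909…
Multiplication/division keeps the fewest significant figures: 9979 → 4 s.f., 44.464 → 5 s.f., 0.44 → 2 s.f.; limit is 2.
Rounded to 2 significant figures: 1.0 × 10⁶.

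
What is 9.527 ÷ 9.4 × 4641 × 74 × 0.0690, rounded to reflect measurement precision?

2.4 × 10⁴

9.527 ÷ 9.4 × 4641 × 74 × 0.0690 = 24017.1068662…
Multiplication/division keeps the fewest significant figures: 9.527 → 4 s.f., 9.4 → 2 s.f., 4641 → 4 s.f., 74 → 2 s.f., 0.0690 → 3 s.f.; limit is 2.
Rounded to 2 significant figures: 2.4 × 10⁴.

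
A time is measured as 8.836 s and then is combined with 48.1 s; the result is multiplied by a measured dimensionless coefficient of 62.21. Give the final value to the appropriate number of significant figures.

8.836 s + 48.1 s = 56.936 s; the sum is limited to 1 decimal place (3 s.f.).
Carrying full precision, 56.936 × 62.21 = 3541.98856 s; 62.21 has 4 s.f., so the result keeps min(3, 4) = 3 s.f.
Rounded to 3 significant figures: 3.54 × 10³ s.

3.54 × 10³ s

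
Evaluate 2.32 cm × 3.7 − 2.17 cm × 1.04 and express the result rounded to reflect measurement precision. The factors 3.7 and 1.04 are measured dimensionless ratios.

2.32 × 3.7 = 8.584 → 8.6 cm (2 s.f., last digit at the 10^-1 place).
2.17 × 1.04 = 2.2568 → 2.26 cm (3 s.f., last digit at the 10^-2 place).
Difference: 6.3272 cm; keep the coarser place, 10^-1.
Result: 6.3 cm.

6.3 cm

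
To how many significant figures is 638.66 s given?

638.66: every digit is nonzero and significant.

5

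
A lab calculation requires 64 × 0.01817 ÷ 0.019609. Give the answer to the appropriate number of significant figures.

59

64 × 0.01817 ÷ 0.019609 = 59.3033811005…
Multiplication/division keeps the fewest significant figures: 64 → 2 s.f., 0.01817 → 4 s.f., 0.019609 → 5 s.f.; limit is 2.
Rounded to 2 significant figures: 59.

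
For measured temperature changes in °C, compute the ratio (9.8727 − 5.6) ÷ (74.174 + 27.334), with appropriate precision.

9.8727 − 5.6 = 4.2727, limited to 1 d.p. → 2 s.f.; 74.174 + 27.334 = 101.508, limited to 3 d.p. → 6 s.f.
Carrying full precision, 4.2727 ÷ 101.508 = 0.0420922488868…; keep min(2, 6) = 2 s.f.
Rounded to 2 significant figures: 0.042.

0.042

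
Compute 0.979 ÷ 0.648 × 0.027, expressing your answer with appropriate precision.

0.041

0.979 ÷ 0.648 × 0.027 = 0.0407916666667…
Multiplication/division keeps the fewest significant figures: 0.979 → 3 s.f., 0.648 → 3 s.f., 0.027 → 2 s.f.; limit is 2.
Rounded to 2 significant figures: 0.041.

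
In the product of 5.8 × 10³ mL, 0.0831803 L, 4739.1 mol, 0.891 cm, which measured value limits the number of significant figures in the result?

5.8 × 10³ mL → 2 s.f.; 0.0831803 L → 6 s.f.; 4739.1 mol → 5 s.f.; 0.891 cm → 3 s.f.
The fewest is 2 significant figures, from 5.8 × 10³ mL.

5.8 × 10³ mL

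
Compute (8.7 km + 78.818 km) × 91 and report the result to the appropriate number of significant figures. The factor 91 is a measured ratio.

8.7 km + 78.818 km = 87.518 km; the sum is limited to 1 decimal place (3 s.f.).
Carrying full precision, 87.518 × 91 = 7964.138 km; 91 has 2 s.f., so the result keeps min(3, 2) = 2 s.f.
Rounded to 2 significant figures: 8.0 × 10^3 km.

8.0 × 10^3 km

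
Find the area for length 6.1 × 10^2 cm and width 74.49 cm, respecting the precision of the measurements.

4.5 × 10^4 cm²

area = 6.1 × 10^2 cm × 74.49 cm = 45438.9 cm².
6.1 × 10^2 has 2 significant figures; 74.49 has 4.
Division/multiplication keeps the fewest: 2 significant figures.
Rounded: 4.5 × 10^4 cm².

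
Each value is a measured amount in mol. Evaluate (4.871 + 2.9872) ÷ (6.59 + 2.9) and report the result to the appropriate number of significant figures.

0.83

4.871 + 2.9872 = 7.8582, limited to 3 d.p. → 4 s.f.; 6.59 + 2.9 = 9.49, limited to 1 d.p. → 2 s.f.
Carrying full precision, 7.8582 ÷ 9.49 = 0.828050579557…; keep min(4, 2) = 2 s.f.
Rounded to 2 significant figures: 0.83.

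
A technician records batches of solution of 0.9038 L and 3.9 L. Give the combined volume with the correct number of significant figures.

4.8 L

0.9038 L + 3.9 L = 4.8038 L.
Addition/subtraction keeps the fewest decimal places: 0.9038 → 4 decimal places, 3.9 → 1 decimal place; limit is 1.
Rounded to 1 decimal place: 4.8 L.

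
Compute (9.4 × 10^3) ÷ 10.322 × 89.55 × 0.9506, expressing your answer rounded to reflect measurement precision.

7.8 × 10^4

(9.4 × 10^3) ÷ 10.322 × 89.55 × 0.9506 = 77522.4338307…
Multiplication/division keeps the fewest significant figures: 9.4 × 10^3 → 2 s.f., 10.322 → 5 s.f., 89.55 → 4 s.f., 0.9506 → 4 s.f.; limit is 2.
Rounded to 2 significant figures: 7.8 × 10^4.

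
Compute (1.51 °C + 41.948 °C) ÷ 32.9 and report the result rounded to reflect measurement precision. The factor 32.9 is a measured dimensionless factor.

1.32 °C

1.51 °C + 41.948 °C = 43.458 °C; the sum is limited to 2 decimal places (4 s.f.).
Carrying full precision, 43.458 ÷ 32.9 = 1.3209118541… °C; 32.9 has 3 s.f., so the result keeps min(4, 3) = 3 s.f.
Rounded to 3 significant figures: 1.32 °C.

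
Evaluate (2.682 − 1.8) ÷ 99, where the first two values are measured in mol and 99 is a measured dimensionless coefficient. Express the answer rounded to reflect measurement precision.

2.682 mol − 1.8 mol = 0.882 mol; the difference is limited to 1 decimal place (1 s.f.).
Carrying full precision, 0.882 ÷ 99 = 0.00890909090909… mol; 99 has 2 s.f., so the result keeps min(1, 2) = 1 s.f.
Rounded to 1 significant figure: 0.009 mol.

0.009 mol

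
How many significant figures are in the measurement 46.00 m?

46.00: trailing zeros after a decimal point are significant.

4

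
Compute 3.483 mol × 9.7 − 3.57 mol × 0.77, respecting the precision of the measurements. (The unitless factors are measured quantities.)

3.483 × 9.7 = 33.7851 → 34 mol (2 s.f., last digit at the 10^0 place).
3.57 × 0.77 = 2.7489 → 2.7 mol (2 s.f., last digit at the 10^-1 place).
Difference: 31.0362 mol; keep the coarser place, 10^0.
Result: 31 mol.

31 mol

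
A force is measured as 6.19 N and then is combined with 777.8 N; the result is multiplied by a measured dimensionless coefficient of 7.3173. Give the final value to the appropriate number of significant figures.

5737 N

6.19 N + 777.8 N = 783.99 N; the sum is limited to 1 decimal place (4 s.f.).
Carrying full precision, 783.99 × 7.3173 = 5736.690027 N; 7.3173 has 5 s.f., so the result keeps min(4, 5) = 4 s.f.
Rounded to 4 significant figures: 5737 N.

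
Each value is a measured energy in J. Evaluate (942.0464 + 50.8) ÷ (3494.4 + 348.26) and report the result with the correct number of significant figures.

0.2584

942.0464 + 50.8 = 992.8464, limited to 1 d.p. → 4 s.f.; 3494.4 + 348.26 = 3842.66, limited to 1 d.p. → 5 s.f.
Carrying full precision, 992.8464 ÷ 3842.66 = 0.258374771643…; keep min(4, 5) = 4 s.f.
Rounded to 4 significant figures: 0.2584.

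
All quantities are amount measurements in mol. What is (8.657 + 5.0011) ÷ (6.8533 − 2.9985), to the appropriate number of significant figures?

8.657 + 5.0011 = 13.6581, limited to 3 d.p. → 5 s.f.; 6.8533 − 2.9985 = 3.8548, limited to 4 d.p. → 5 s.f.
Carrying full precision, 13.6581 ÷ 3.8548 = 3.54314101899…; keep min(5, 5) = 5 s.f.
Rounded to 5 significant figures: 3.5431.

3.5431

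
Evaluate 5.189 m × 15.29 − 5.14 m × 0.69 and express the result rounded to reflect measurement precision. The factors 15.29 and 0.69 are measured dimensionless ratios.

5.189 × 15.29 = 79.33981 → 79.34 m (4 s.f., last digit at the 10^-2 place).
5.14 × 0.69 = 3.5466 → 3.5 m (2 s.f., last digit at the 10^-1 place).
Difference: 75.79321 m; keep the coarser place, 10^-1.
Result: 75.8 m.

75.8 m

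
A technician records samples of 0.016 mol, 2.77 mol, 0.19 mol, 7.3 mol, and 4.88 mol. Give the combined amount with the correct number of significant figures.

15.2 mol

0.016 mol + 2.77 mol + 0.19 mol + 7.3 mol + 4.88 mol = 15.156 mol.
Addition/subtraction keeps the fewest decimal places: 0.016 → 3 decimal places, 2.77 → 2 decimal places, 0.19 → 2 decimal places, 7.3 → 1 decimal place, 4.88 → 2 decimal places; limit is 1.
Rounded to 1 decimal place: 15.2 mol.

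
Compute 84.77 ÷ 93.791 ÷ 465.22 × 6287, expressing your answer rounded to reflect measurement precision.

84.77 ÷ 93.791 ÷ 465.22 × 6287 = 12.2142301828…
Multiplication/division keeps the fewest significant figures: 84.77 → 4 s.f., 93.791 → 5 s.f., 465.22 → 5 s.f., 6287 → 4 s.f.; limit is 4.
Rounded to 4 significant figures: 12.21.

12.21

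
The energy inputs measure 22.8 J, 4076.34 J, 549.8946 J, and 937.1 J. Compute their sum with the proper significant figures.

5.5861 × 10^3 J

22.8 J + 4076.34 J + 549.8946 J + 937.1 J = 5586.1346 J.
Addition/subtraction keeps the fewest decimal places: 22.8 → 1 decimal place, 4076.34 → 2 decimal places, 549.8946 → 4 decimal places, 937.1 → 1 decimal place; limit is 1.
Rounded to 1 decimal place: 5.5861 × 10^3 J.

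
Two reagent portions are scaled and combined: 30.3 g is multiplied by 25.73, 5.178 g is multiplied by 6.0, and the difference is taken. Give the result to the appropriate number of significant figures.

749 g

30.3 × 25.73 = 779.619 → 7.80 × 10^2 g (3 s.f., last digit at the 10^0 place).
5.178 × 6.0 = 31.068 → 31 g (2 s.f., last digit at the 10^0 place).
Difference: 748.551 g; keep the coarser place, 10^0.
Result: 749 g.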